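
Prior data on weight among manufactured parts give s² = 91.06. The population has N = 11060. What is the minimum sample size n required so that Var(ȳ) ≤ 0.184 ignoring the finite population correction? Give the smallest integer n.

Without fpc, n₀ = s²/D = 91.06/0.184 = 494.8913.
Rounding up, n = 495.

495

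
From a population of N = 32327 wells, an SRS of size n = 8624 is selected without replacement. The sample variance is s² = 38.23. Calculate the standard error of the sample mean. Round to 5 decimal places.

0.05701

Under SRS without replacement, Var(ȳ) = (1 − f)·s²/n with f = n/N = 8624/32327 = 0.26677390.
Var(ȳ) = (1 − 0.26677390)·38.23/8624 = 0.73322610·0.0044329777 = 0.003250375.
SE(ȳ) = √(0.003250375) = 0.05701.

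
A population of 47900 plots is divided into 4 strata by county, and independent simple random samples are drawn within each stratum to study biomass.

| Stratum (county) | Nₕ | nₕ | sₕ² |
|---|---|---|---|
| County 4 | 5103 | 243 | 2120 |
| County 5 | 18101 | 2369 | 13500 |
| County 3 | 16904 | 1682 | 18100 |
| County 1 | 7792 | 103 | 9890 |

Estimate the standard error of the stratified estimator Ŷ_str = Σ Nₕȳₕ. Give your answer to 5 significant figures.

101790

Var(Ŷ_str) = Σₕ Nₕ²(1 − fₕ)sₕ²/nₕ.
County 4: 5103²·(1 − 243/5103)·2120/243 = 2.163672 × 10^8.
County 5: 18101²·(1 − 2369/18101)·13500/2369 = 1.6227634 × 10^9.
County 3: 16904²·(1 − 1682/16904)·18100/1682 = 2.7689415 × 10^9.
County 1: 7792²·(1 − 103/7792)·9890/103 = 5.7527814 × 10^9.
Sum = 1.0360854 × 10^10.
SE = √(1.0360854 × 10^10) = 101790.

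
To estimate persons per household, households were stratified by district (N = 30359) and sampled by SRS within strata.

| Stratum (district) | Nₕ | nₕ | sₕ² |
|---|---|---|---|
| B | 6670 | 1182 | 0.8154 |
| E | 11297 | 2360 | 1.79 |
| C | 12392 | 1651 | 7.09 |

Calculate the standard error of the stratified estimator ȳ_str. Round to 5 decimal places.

Var(ȳ_str) = Σₕ Wₕ²(1 − fₕ)sₕ²/nₕ with Wₕ = Nₕ/N, N = 30359.
B: Wₕ = 0.21970421; term = 0.21970421²·(1 − 0.17721139)·0.8154/1182 = 2.7397961 × 10^-5.
E: Wₕ = 0.37211371; term = 0.37211371²·(1 − 0.20890502)·1.79/2360 = 8.3084687 × 10^-5.
C: Wₕ = 0.40818209; term = 0.40818209²·(1 − 0.13323112)·7.09/1651 = 6.2016944 × 10^-4.
Sum = 7.3065209 × 10^-4.
SE = √(7.3065209 × 10^-4) = 0.02703.

0.02703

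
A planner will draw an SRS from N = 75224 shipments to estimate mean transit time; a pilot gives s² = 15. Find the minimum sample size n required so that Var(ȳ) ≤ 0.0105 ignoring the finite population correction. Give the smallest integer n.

Without fpc, n₀ = s²/D = 15/0.0105 = 1428.5714.
Rounding up, n = 1429.

1429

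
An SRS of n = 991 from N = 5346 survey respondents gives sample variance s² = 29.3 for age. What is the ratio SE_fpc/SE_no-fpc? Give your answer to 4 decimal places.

0.9026

f = n/N = 991/5346 = 0.18537224.
SE_no-fpc = √(s²/n) = 0.17194794; SE_fpc = √((1−f)s²/n) = 0.15519459.
Ratio = √(1−f) = 0.90256732.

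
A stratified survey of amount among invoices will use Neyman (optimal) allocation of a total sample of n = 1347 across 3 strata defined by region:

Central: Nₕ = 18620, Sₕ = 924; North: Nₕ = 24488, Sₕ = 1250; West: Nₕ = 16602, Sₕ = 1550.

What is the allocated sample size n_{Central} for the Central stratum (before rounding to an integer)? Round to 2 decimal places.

315.10

Neyman allocation: nₕ = n·NₕSₕ / Σⱼ NⱼSⱼ.
Σ NⱼSⱼ = 18620·924 + 24488·1250 + 16602·1550 = 7.354798 × 10^7.
n_{Central} = 1347·18620·924 / (7.354798 × 10^7) = 315.10.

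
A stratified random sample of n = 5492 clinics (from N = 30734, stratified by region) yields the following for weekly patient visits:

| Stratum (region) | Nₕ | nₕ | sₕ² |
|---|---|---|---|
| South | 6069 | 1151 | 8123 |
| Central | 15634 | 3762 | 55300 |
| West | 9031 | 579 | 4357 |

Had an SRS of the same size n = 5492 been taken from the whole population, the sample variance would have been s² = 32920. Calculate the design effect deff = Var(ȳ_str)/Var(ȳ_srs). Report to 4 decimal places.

0.7555

Var(ȳ_str) = Σ Wₕ²(1−fₕ)sₕ²/nₕ with Wₕ = Nₕ/30734:
  South: (6069/30734)²·(1−1151/6069)·8123/1151 = 0.22300193
  Central: (15634/30734)²·(1−3762/15634)·55300/3762 = 2.8884321
  West: (9031/30734)²·(1−579/9031)·4357/579 = 0.60808761
  → Var(ȳ_str) = 3.7195216.
Var(ȳ_srs) = (1 − 5492/30734)·32920/5492 = 4.9230469.
deff = 3.7195216 / 4.9230469 = 0.7555.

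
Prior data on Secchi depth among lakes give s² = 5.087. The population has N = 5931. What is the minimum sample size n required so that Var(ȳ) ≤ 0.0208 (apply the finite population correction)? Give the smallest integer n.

Without fpc, n₀ = s²/D = 5.087/0.0208 = 244.5673.
With fpc, (1 − n/N)·s²/n ≤ D requires n ≥ n₀/(1 + n₀/N) = 244.5673/(1 + 244.5673/5931) = 234.8818.
Rounding up, n = 235.

235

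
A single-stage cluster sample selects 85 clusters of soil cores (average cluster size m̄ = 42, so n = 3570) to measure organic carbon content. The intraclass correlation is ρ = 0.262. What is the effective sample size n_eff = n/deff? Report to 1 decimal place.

deff = 1 + (42 − 1)·0.262 = 1 + 10.742 = 11.742.
n_eff = 3570 / 11.742 = 304.0.

304.0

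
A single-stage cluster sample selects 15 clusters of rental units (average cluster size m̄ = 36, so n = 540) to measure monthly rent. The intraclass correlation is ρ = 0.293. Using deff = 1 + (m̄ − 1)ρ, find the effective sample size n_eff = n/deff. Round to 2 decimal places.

47.98

deff = 1 + (36 − 1)·0.293 = 1 + 10.255 = 11.255.
n_eff = 540 / 11.255 = 47.98.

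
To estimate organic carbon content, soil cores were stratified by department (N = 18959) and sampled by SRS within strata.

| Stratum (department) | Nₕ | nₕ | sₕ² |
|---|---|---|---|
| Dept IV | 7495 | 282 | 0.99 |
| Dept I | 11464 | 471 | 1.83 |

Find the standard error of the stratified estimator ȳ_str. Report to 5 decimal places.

0.04348

Var(ȳ_str) = Σₕ Wₕ²(1 − fₕ)sₕ²/nₕ with Wₕ = Nₕ/N, N = 18959.
Dept IV: Wₕ = 0.39532676; term = 0.39532676²·(1 − 0.03762508)·0.99/282 = 5.280108 × 10^-4.
Dept I: Wₕ = 0.60467324; term = 0.60467324²·(1 − 0.04108514)·1.83/471 = 0.0013622341.
Sum = 0.0018902449.
SE = √(0.0018902449) = 0.04348.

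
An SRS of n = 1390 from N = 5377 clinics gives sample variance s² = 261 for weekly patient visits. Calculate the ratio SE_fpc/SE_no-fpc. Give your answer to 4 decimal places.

0.8611

f = n/N = 1390/5377 = 0.25850846.
SE_no-fpc = √(s²/n) = 0.43332411; SE_fpc = √((1−f)s²/n) = 0.37313497.
Ratio = √(1−f) = 0.86109903.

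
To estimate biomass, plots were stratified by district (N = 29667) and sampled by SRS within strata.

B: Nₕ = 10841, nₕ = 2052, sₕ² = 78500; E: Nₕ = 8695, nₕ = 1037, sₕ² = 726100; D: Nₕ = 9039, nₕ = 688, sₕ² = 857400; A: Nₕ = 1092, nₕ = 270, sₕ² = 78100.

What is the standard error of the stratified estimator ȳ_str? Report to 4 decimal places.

12.8176

Var(ȳ_str) = Σₕ Wₕ²(1 − fₕ)sₕ²/nₕ with Wₕ = Nₕ/N, N = 29667.
B: Wₕ = 0.36542286; term = 0.36542286²·(1 − 0.18928143)·78500/2052 = 4.1414636.
E: Wₕ = 0.29308659; term = 0.29308659²·(1 − 0.11926394)·726100/1037 = 52.973097.
D: Wₕ = 0.30468197; term = 0.30468197²·(1 − 0.07611461)·857400/688 = 106.88251.
A: Wₕ = 0.03680858; term = 0.03680858²·(1 − 0.24725275)·78100/270 = 0.29500845.
Sum = 164.29208.
SE = √(164.29208) = 12.8176.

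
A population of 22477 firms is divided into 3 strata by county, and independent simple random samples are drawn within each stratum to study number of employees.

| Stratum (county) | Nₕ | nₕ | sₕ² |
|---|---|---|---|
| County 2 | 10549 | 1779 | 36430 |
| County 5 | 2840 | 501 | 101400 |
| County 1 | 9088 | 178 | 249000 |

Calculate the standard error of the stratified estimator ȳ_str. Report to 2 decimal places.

Var(ȳ_str) = Σₕ Wₕ²(1 − fₕ)sₕ²/nₕ with Wₕ = Nₕ/N, N = 22477.
County 2: Wₕ = 0.46932420; term = 0.46932420²·(1 − 0.16864158)·36430/1779 = 3.7498804.
County 5: Wₕ = 0.12635138; term = 0.12635138²·(1 − 0.17640845)·101400/501 = 2.6611668.
County 1: Wₕ = 0.40432442; term = 0.40432442²·(1 − 0.01958627)·249000/178 = 224.20675.
Sum = 230.6178.
SE = √(230.6178) = 15.19.

15.19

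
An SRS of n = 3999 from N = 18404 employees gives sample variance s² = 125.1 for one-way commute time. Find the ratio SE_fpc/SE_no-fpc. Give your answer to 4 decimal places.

0.8847

f = n/N = 3999/18404 = 0.21728972.
SE_no-fpc = √(s²/n) = 0.1768695; SE_fpc = √((1−f)s²/n) = 0.15647807.
Ratio = √(1−f) = 0.88470915.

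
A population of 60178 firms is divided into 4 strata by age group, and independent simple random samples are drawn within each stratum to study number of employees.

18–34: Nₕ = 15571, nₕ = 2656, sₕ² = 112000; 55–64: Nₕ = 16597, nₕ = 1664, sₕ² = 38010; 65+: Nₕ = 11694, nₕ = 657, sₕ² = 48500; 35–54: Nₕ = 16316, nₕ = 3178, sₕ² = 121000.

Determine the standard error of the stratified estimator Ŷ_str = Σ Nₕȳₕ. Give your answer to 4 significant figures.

Var(Ŷ_str) = Σₕ Nₕ²(1 − fₕ)sₕ²/nₕ.
18–34: 15571²·(1 − 2656/15571)·112000/2656 = 8.4800979 × 10^9.
55–64: 16597²·(1 − 1664/16597)·38010/1664 = 5.6613657 × 10^9.
65+: 11694²·(1 − 657/11694)·48500/657 = 9.5277532 × 10^9.
35–54: 16316²·(1 − 3178/16316)·121000/3178 = 8.1615836 × 10^9.
Sum = 3.18308 × 10^10.
SE = √(3.18308 × 10^10) = 178400.

178400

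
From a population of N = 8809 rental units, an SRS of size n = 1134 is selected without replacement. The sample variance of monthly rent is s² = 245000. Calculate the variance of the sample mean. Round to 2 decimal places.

188.24

Under SRS without replacement, Var(ȳ) = (1 − f)·s²/n with f = n/N = 1134/8809 = 0.12873198.
Var(ȳ) = (1 − 0.12873198)·245000/1134 = 0.87126802·216.04938 = 188.23692.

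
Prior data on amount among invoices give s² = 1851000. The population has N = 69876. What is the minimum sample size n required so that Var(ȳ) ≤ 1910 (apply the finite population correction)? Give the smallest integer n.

Without fpc, n₀ = s²/D = 1851000/1910 = 969.1099.
With fpc, (1 − n/N)·s²/n ≤ D requires n ≥ n₀/(1 + n₀/N) = 969.1099/(1 + 969.1099/69876) = 955.8532.
Rounding up, n = 956.

956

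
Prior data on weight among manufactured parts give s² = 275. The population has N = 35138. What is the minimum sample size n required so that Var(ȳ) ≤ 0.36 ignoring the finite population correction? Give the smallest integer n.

764

Without fpc, n₀ = s²/D = 275/0.36 = 763.8889.
Rounding up, n = 764.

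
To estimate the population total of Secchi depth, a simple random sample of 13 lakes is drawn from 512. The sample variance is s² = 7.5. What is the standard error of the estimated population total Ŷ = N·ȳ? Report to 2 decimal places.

383.92

Var(Ŷ) = N²·Var(ȳ) = N²·(1 − n/N)·s²/n.
f = 13/512 = 0.02539062; Var(ȳ) = 0.97460938·7.5/13 = 0.56227464.
Var(Ŷ) = 512² · 0.56227464 = 147396.92.
SE(Ŷ) = √(147396.92) = 383.92.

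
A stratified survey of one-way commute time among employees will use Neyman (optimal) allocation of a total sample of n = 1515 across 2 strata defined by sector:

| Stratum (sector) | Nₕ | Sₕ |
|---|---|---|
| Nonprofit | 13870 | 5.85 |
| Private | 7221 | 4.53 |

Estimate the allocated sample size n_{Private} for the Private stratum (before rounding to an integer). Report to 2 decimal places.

435.28

Neyman allocation: nₕ = n·NₕSₕ / Σⱼ NⱼSⱼ.
Σ NⱼSⱼ = 13870·5.85 + 7221·4.53 = 113850.63.
n_{Private} = 1515·7221·4.53 / 113850.63 = 435.28.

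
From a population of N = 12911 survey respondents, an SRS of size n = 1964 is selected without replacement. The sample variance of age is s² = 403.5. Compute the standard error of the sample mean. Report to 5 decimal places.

Under SRS without replacement, Var(ȳ) = (1 − f)·s²/n with f = n/N = 1964/12911 = 0.15211835.
Var(ȳ) = (1 − 0.15211835)·403.5/1964 = 0.84788165·0.20544807 = 0.17419564.
SE(ȳ) = √(0.17419564) = 0.41737.

0.41737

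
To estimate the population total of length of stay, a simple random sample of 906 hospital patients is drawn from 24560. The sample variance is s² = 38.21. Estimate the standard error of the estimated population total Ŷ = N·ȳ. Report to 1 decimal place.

Var(Ŷ) = N²·Var(ȳ) = N²·(1 − n/N)·s²/n.
f = 906/24560 = 0.03688925; Var(ȳ) = 0.96311075·38.21/906 = 0.040618611.
Var(Ŷ) = 24560² · 0.040618611 = 2.4500886 × 10^7.
SE(Ŷ) = √(2.4500886 × 10^7) = 4949.8.

4949.8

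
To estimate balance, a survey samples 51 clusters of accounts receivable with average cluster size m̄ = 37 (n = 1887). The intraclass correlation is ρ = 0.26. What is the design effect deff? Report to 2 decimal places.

deff = 1 + (37 − 1)·0.26 = 1 + 9.36 = 10.36.

10.36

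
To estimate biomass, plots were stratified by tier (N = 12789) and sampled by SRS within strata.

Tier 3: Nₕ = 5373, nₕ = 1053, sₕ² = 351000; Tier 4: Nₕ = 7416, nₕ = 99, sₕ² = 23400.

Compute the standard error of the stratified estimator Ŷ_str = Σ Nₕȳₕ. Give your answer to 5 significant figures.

Var(Ŷ_str) = Σₕ Nₕ²(1 − fₕ)sₕ²/nₕ.
Tier 3: 5373²·(1 − 1053/5373)·351000/1053 = 7.73712 × 10^9.
Tier 4: 7416²·(1 − 99/7416)·23400/99 = 1.282577 × 10^10.
Sum = 2.056289 × 10^10.
SE = √(2.056289 × 10^10) = 143400.

143400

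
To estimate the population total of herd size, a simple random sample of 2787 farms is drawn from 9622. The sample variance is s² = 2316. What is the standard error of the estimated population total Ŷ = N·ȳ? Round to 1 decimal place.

7392.7

Var(Ŷ) = N²·Var(ȳ) = N²·(1 − n/N)·s²/n.
f = 2787/9622 = 0.28964872; Var(ȳ) = 0.71035128·2316/2787 = 0.59030268.
Var(Ŷ) = 9622² · 0.59030268 = 5.4651925 × 10^7.
SE(Ŷ) = √(5.4651925 × 10^7) = 7392.7.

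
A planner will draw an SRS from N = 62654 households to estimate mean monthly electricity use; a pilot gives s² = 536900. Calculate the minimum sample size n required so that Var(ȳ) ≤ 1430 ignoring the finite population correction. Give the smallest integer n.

376

Without fpc, n₀ = s²/D = 536900/1430 = 375.4545.
Rounding up, n = 376.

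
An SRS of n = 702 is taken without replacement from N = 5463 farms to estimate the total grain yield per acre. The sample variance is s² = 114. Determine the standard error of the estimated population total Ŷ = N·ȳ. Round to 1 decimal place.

2055.2

Var(Ŷ) = N²·Var(ȳ) = N²·(1 − n/N)·s²/n.
f = 702/5463 = 0.12850082; Var(ȳ) = 0.87149918·114/702 = 0.14152551.
Var(Ŷ) = 5463² · 0.14152551 = 4.2237395 × 10^6.
SE(Ŷ) = √(4.2237395 × 10^6) = 2055.2.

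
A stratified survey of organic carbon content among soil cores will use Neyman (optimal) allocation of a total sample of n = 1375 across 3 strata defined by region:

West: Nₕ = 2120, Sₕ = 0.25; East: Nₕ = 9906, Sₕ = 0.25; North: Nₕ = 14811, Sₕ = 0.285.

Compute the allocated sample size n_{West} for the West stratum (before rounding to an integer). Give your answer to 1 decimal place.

Neyman allocation: nₕ = n·NₕSₕ / Σⱼ NⱼSⱼ.
Σ NⱼSⱼ = 2120·0.25 + 9906·0.25 + 14811·0.285 = 7227.635.
n_{West} = 1375·2120·0.25 / 7227.635 = 100.8.

100.8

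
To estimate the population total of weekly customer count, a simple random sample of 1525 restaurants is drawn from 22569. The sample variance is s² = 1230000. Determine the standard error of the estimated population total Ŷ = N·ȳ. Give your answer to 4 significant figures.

618900

Var(Ŷ) = N²·Var(ȳ) = N²·(1 − n/N)·s²/n.
f = 1525/22569 = 0.06757056; Var(ȳ) = 0.93242944·1230000/1525 = 752.05784.
Var(Ŷ) = 22569² · 752.05784 = 3.83068 × 10^11.
SE(Ŷ) = √(3.83068 × 10^11) = 618900.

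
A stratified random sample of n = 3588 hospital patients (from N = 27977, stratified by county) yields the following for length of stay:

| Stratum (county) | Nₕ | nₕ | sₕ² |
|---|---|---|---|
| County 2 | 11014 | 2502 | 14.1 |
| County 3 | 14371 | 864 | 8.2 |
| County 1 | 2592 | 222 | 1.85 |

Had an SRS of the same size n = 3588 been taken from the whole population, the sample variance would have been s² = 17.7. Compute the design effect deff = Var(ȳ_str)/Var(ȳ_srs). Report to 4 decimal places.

Var(ȳ_str) = Σ Wₕ²(1−fₕ)sₕ²/nₕ with Wₕ = Nₕ/27977:
  County 2: (11014/27977)²·(1−2502/11014)·14.1/2502 = 6.7500379 × 10^-4
  County 3: (14371/27977)²·(1−864/14371)·8.2/864 = 0.0023536599
  County 1: (2592/27977)²·(1−222/2592)·1.85/222 = 6.5403323 × 10^-5
  → Var(ȳ_str) = 0.003094067.
Var(ȳ_srs) = (1 − 3588/27977)·17.7/3588 = 0.0043004478.
deff = 0.003094067 / 0.0043004478 = 0.7195.

0.7195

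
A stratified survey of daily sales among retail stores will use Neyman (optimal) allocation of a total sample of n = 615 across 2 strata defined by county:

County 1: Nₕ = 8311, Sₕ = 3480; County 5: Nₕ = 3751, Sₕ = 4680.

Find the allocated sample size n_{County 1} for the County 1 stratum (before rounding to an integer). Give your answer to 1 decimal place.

Neyman allocation: nₕ = n·NₕSₕ / Σⱼ NⱼSⱼ.
Σ NⱼSⱼ = 8311·3480 + 3751·4680 = 4.647696 × 10^7.
n_{County 1} = 615·8311·3480 / (4.647696 × 10^7) = 382.7.

382.7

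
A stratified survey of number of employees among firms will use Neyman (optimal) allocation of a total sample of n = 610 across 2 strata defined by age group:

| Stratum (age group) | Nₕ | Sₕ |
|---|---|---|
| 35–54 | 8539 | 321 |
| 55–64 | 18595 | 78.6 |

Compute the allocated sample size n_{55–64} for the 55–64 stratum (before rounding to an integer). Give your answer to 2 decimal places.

Neyman allocation: nₕ = n·NₕSₕ / Σⱼ NⱼSⱼ.
Σ NⱼSⱼ = 8539·321 + 18595·78.6 = 4.202586 × 10^6.
n_{55–64} = 610·18595·78.6 / (4.202586 × 10^6) = 212.14.

212.14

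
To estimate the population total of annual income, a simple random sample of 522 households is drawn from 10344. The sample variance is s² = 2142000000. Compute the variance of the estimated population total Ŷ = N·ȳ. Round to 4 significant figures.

Var(Ŷ) = N²·Var(ȳ) = N²·(1 − n/N)·s²/n.
f = 522/10344 = 0.05046404; Var(ȳ) = 0.94953596·2142000000/522 = 3.8963717 × 10^6.
Var(Ŷ) = 10344² · (3.8963717 × 10^6) = 4.1690529 × 10^14.

4.169 × 10^14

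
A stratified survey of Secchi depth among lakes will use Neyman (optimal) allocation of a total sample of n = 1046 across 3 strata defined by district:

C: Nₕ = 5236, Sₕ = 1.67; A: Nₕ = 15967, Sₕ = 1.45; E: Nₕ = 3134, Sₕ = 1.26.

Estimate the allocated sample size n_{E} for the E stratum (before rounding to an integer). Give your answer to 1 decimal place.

115.2

Neyman allocation: nₕ = n·NₕSₕ / Σⱼ NⱼSⱼ.
Σ NⱼSⱼ = 5236·1.67 + 15967·1.45 + 3134·1.26 = 35845.11.
n_{E} = 1046·3134·1.26 / 35845.11 = 115.2.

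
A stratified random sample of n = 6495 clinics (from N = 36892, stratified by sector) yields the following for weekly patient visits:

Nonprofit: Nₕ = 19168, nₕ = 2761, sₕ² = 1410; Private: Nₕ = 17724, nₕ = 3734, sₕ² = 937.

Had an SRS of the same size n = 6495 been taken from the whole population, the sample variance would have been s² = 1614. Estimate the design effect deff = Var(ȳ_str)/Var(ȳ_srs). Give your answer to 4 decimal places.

0.7996

Var(ȳ_str) = Σ Wₕ²(1−fₕ)sₕ²/nₕ with Wₕ = Nₕ/36892:
  Nonprofit: (19168/36892)²·(1−2761/19168)·1410/2761 = 0.11800334
  Private: (17724/36892)²·(1−3734/17724)·937/3734 = 0.045717275
  → Var(ȳ_str) = 0.16372062.
Var(ȳ_srs) = (1 − 6495/36892)·1614/6495 = 0.20474952.
deff = 0.16372062 / 0.20474952 = 0.7996.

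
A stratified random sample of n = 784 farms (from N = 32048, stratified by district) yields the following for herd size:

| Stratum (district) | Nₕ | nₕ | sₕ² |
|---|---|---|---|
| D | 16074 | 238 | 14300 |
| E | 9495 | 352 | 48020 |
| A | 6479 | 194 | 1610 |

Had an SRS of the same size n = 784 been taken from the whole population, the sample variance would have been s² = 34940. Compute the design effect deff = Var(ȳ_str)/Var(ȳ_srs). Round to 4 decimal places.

Var(ȳ_str) = Σ Wₕ²(1−fₕ)sₕ²/nₕ with Wₕ = Nₕ/32048:
  D: (16074/32048)²·(1−238/16074)·14300/238 = 14.891096
  E: (9495/32048)²·(1−352/9495)·48020/352 = 11.53085
  A: (6479/32048)²·(1−194/6479)·1610/194 = 0.32903004
  → Var(ȳ_str) = 26.750976.
Var(ȳ_srs) = (1 − 784/32048)·34940/784 = 43.476087.
deff = 26.750976 / 43.476087 = 0.6153.

0.6153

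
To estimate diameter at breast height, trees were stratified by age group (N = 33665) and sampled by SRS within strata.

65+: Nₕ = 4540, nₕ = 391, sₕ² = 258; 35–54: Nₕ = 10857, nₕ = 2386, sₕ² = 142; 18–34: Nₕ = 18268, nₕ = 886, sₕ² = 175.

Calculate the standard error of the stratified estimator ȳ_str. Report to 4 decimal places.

0.2667

Var(ȳ_str) = Σₕ Wₕ²(1 − fₕ)sₕ²/nₕ with Wₕ = Nₕ/N, N = 33665.
65+: Wₕ = 0.13485816; term = 0.13485816²·(1 − 0.08612335)·258/391 = 0.010966928.
35–54: Wₕ = 0.32250111; term = 0.32250111²·(1 − 0.21976605)·142/2386 = 0.0048295335.
18–34: Wₕ = 0.54264072; term = 0.54264072²·(1 − 0.04850011)·175/886 = 0.055339832.
Sum = 0.071136294.
SE = √(0.071136294) = 0.2667.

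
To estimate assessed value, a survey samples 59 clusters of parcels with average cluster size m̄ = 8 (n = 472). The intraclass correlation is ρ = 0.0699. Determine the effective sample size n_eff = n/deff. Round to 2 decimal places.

deff = 1 + (8 − 1)·0.0699 = 1 + 0.4893 = 1.4893.
n_eff = 472 / 1.4893 = 316.93.

316.93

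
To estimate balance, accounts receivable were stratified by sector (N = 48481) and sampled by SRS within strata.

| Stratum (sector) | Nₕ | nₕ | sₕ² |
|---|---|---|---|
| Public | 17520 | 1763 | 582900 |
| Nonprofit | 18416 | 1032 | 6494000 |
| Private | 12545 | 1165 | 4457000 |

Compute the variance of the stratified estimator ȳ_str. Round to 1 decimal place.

1128.3

Var(ȳ_str) = Σₕ Wₕ²(1 − fₕ)sₕ²/nₕ with Wₕ = Nₕ/N, N = 48481.
Public: Wₕ = 0.36137868; term = 0.36137868²·(1 − 0.10062785)·582900/1763 = 38.833474.
Nonprofit: Wₕ = 0.37986015; term = 0.37986015²·(1 − 0.05603823)·6494000/1032 = 857.10587.
Private: Wₕ = 0.25876116; term = 0.25876116²·(1 − 0.09286568)·4457000/1165 = 232.37345.
Sum = 1128.3128.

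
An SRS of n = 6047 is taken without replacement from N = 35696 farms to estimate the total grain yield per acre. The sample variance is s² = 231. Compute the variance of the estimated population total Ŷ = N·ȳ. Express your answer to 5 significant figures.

4.0430 × 10^7

Var(Ŷ) = N²·Var(ȳ) = N²·(1 − n/N)·s²/n.
f = 6047/35696 = 0.16940273; Var(ȳ) = 0.83059727·231/6047 = 0.031729447.
Var(Ŷ) = 35696² · 0.031729447 = 4.0429801 × 10^7.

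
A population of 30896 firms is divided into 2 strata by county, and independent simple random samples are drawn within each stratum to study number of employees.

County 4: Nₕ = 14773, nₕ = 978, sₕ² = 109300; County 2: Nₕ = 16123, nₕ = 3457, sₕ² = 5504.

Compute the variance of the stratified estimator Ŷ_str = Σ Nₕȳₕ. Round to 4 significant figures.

Var(Ŷ_str) = Σₕ Nₕ²(1 − fₕ)sₕ²/nₕ.
County 4: 14773²·(1 − 978/14773)·109300/978 = 2.2775699 × 10^10.
County 2: 16123²·(1 − 3457/16123)·5504/3457 = 3.2513549 × 10^8.
Sum = 2.3100834 × 10^10.

2.310 × 10^10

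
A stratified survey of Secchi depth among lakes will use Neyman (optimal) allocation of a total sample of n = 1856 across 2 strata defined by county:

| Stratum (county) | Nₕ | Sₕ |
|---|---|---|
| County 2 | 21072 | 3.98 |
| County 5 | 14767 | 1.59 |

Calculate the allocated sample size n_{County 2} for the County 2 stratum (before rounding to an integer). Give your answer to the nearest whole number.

1450

Neyman allocation: nₕ = n·NₕSₕ / Σⱼ NⱼSⱼ.
Σ NⱼSⱼ = 21072·3.98 + 14767·1.59 = 107346.09.
n_{County 2} = 1856·21072·3.98 / 107346.09 = 1450.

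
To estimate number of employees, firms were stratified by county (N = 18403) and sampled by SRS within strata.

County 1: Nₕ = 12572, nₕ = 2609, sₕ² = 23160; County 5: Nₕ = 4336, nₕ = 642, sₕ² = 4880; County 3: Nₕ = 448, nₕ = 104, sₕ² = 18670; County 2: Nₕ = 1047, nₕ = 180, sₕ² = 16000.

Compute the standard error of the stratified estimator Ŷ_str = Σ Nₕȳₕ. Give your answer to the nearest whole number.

36633

Var(Ŷ_str) = Σₕ Nₕ²(1 − fₕ)sₕ²/nₕ.
County 1: 12572²·(1 − 2609/12572)·23160/2609 = 1.1118827 × 10^9.
County 5: 4336²·(1 − 642/4336)·4880/642 = 1.2175056 × 10^8.
County 3: 448²·(1 − 104/448)·18670/104 = 2.7666068 × 10^7.
County 2: 1047²·(1 − 180/1047)·16000/180 = 8.06888 × 10^7.
Sum = 1.3419881 × 10^9.
SE = √(1.3419881 × 10^9) = 36633.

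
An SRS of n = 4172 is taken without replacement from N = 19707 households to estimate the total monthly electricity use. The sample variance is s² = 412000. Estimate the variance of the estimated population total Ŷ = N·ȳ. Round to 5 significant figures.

Var(Ŷ) = N²·Var(ȳ) = N²·(1 − n/N)·s²/n.
f = 4172/19707 = 0.21170143; Var(ȳ) = 0.78829857·412000/4172 = 77.847318.
Var(Ŷ) = 19707² · 77.847318 = 3.023324 × 10^10.

3.0233 × 10^10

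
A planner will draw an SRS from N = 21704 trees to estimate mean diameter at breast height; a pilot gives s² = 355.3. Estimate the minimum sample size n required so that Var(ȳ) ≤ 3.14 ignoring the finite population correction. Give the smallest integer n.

114

Without fpc, n₀ = s²/D = 355.3/3.14 = 113.1529.
Rounding up, n = 114.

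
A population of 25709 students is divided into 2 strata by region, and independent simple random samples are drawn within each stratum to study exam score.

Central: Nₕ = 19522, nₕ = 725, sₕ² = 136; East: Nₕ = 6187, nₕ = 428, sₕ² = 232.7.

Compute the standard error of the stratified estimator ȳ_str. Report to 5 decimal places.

Var(ȳ_str) = Σₕ Wₕ²(1 − fₕ)sₕ²/nₕ with Wₕ = Nₕ/N, N = 25709.
Central: Wₕ = 0.75934498; term = 0.75934498²·(1 − 0.03713759)·136/725 = 0.10414619.
East: Wₕ = 0.24065502; term = 0.24065502²·(1 − 0.06917731)·232.7/428 = 0.02930957.
Sum = 0.13345576.
SE = √(0.13345576) = 0.36532.

0.36532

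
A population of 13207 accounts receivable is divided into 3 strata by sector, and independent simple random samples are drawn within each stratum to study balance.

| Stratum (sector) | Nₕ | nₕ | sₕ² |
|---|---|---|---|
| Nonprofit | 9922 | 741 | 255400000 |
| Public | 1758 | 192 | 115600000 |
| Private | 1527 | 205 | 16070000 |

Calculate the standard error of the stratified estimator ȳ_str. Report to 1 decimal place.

Var(ȳ_str) = Σₕ Wₕ²(1 − fₕ)sₕ²/nₕ with Wₕ = Nₕ/N, N = 13207.
Nonprofit: Wₕ = 0.75126827; term = 0.75126827²·(1 − 0.07468252)·255400000/741 = 180004.57.
Public: Wₕ = 0.13311123; term = 0.13311123²·(1 − 0.10921502)·115600000/192 = 9502.9595.
Private: Wₕ = 0.11562050; term = 0.11562050²·(1 − 0.13425016)·16070000/205 = 907.2441.
Sum = 190414.77.
SE = √(190414.77) = 436.4.

436.4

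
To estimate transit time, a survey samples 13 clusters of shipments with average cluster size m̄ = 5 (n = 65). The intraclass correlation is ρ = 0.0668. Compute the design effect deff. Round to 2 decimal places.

1.27

deff = 1 + (5 − 1)·0.0668 = 1 + 0.2672 = 1.2672.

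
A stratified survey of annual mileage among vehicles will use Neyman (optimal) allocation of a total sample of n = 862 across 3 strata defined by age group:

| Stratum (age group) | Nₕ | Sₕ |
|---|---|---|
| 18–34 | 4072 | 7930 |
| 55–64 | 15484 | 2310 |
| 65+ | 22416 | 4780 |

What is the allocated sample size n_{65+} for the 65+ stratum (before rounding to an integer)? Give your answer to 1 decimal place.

Neyman allocation: nₕ = n·NₕSₕ / Σⱼ NⱼSⱼ.
Σ NⱼSⱼ = 4072·7930 + 15484·2310 + 22416·4780 = 1.7520748 × 10^8.
n_{65+} = 862·22416·4780 / (1.7520748 × 10^8) = 527.2.

527.2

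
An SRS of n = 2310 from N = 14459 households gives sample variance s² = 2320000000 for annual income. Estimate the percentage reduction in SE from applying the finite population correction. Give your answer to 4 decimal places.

8.3355

f = n/N = 2310/14459 = 0.15976209.
SE_no-fpc = √(s²/n) = 1002.1622; SE_fpc = √((1−f)s²/n) = 918.62686.
Ratio = √(1−f) = 0.91664492. Reduction = 100·(1 − 0.91664492) = 8.3355%.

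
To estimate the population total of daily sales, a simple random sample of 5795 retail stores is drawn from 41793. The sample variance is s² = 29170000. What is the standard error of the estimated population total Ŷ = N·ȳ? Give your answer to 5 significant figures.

Var(Ŷ) = N²·Var(ȳ) = N²·(1 − n/N)·s²/n.
f = 5795/41793 = 0.13865958; Var(ȳ) = 0.86134042·29170000/5795 = 4335.6859.
Var(Ŷ) = 41793² · 4335.6859 = 7.5729468 × 10^12.
SE(Ŷ) = √(7.5729468 × 10^12) = 2.7519 × 10^6.

2.7519 × 10^6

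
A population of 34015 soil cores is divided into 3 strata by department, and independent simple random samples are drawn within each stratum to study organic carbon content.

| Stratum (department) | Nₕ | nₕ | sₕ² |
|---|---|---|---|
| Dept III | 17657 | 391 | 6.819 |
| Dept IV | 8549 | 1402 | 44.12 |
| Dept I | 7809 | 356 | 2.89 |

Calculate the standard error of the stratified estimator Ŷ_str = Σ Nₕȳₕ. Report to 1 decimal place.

Var(Ŷ_str) = Σₕ Nₕ²(1 − fₕ)sₕ²/nₕ.
Dept III: 17657²·(1 − 391/17657)·6.819/391 = 5.3168277 × 10^6.
Dept IV: 8549²·(1 − 1402/8549)·44.12/1402 = 1.9227667 × 10^6.
Dept I: 7809²·(1 − 356/7809)·2.89/356 = 472470.16.
Sum = 7.7120646 × 10^6.
SE = √(7.7120646 × 10^6) = 2777.1.

2777.1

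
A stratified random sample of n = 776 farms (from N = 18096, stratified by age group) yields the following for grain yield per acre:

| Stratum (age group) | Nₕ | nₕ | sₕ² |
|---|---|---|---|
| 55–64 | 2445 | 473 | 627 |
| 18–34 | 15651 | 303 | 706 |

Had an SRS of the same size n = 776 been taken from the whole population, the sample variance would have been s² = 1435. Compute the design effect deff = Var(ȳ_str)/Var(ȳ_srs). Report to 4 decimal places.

Var(ȳ_str) = Σ Wₕ²(1−fₕ)sₕ²/nₕ with Wₕ = Nₕ/18096:
  55–64: (2445/18096)²·(1−473/2445)·627/473 = 0.019517626
  18–34: (15651/18096)²·(1−303/15651)·706/303 = 1.7091917
  → Var(ȳ_str) = 1.7287093.
Var(ȳ_srs) = (1 − 776/18096)·1435/776 = 1.7699275.
deff = 1.7287093 / 1.7699275 = 0.9767.

0.9767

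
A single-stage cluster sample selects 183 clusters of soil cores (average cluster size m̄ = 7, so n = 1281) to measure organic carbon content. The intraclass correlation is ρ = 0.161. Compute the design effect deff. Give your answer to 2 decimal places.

1.97

deff = 1 + (7 − 1)·0.161 = 1 + 0.966 = 1.966.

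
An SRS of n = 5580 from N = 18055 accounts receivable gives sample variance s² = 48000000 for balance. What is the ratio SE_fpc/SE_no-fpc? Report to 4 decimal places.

0.8312

f = n/N = 5580/18055 = 0.30905566.
SE_no-fpc = √(s²/n) = 92.747779; SE_fpc = √((1−f)s²/n) = 77.094794.
Ratio = √(1−f) = 0.83123062.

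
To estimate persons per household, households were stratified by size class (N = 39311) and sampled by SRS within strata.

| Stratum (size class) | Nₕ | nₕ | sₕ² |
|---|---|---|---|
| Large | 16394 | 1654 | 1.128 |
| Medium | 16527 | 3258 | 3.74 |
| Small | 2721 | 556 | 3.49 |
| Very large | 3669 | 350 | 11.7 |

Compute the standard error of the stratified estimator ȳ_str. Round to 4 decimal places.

Var(ȳ_str) = Σₕ Wₕ²(1 − fₕ)sₕ²/nₕ with Wₕ = Nₕ/N, N = 39311.
Large: Wₕ = 0.41703340; term = 0.41703340²·(1 − 0.10089057)·1.128/1654 = 1.0664189 × 10^-4.
Medium: Wₕ = 0.42041668; term = 0.42041668²·(1 − 0.19713197)·3.74/3258 = 1.629013 × 10^-4.
Small: Wₕ = 0.06921727; term = 0.06921727²·(1 − 0.20433664)·3.49/556 = 2.3928137 × 10^-5.
Very large: Wₕ = 0.09333265; term = 0.09333265²·(1 − 0.09539384)·11.7/350 = 2.6341748 × 10^-4.
Sum = 5.5688881 × 10^-4.
SE = √(5.5688881 × 10^-4) = 0.0236.

0.0236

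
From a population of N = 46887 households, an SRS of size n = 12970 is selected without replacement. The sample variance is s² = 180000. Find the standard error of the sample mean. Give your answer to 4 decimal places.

3.1685

Under SRS without replacement, Var(ȳ) = (1 − f)·s²/n with f = n/N = 12970/46887 = 0.27662252.
Var(ȳ) = (1 − 0.27662252)·180000/12970 = 0.72337748·13.87818 = 10.039163.
SE(ȳ) = √(10.039163) = 3.1685.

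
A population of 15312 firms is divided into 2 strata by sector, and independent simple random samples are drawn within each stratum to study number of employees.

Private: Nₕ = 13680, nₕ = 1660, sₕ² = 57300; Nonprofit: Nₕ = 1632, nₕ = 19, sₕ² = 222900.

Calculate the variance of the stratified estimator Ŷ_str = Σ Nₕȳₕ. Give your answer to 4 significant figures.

3.656 × 10^10

Var(Ŷ_str) = Σₕ Nₕ²(1 − fₕ)sₕ²/nₕ.
Private: 13680²·(1 − 1660/13680)·57300/1660 = 5.6759309 × 10^9.
Nonprofit: 1632²·(1 − 19/1632)·222900/19 = 3.0882396 × 10^10.
Sum = 3.6558327 × 10^10.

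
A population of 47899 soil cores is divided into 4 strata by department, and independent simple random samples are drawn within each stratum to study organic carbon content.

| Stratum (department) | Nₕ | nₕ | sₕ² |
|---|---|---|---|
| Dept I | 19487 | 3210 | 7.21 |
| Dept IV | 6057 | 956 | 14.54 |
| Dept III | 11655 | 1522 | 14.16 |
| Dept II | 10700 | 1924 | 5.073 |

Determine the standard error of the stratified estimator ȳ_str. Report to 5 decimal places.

0.03320

Var(ȳ_str) = Σₕ Wₕ²(1 − fₕ)sₕ²/nₕ with Wₕ = Nₕ/N, N = 47899.
Dept I: Wₕ = 0.40683522; term = 0.40683522²·(1 − 0.16472520)·7.21/3210 = 3.1052508 × 10^-4.
Dept IV: Wₕ = 0.12645358; term = 0.12645358²·(1 − 0.15783391)·14.54/956 = 2.0481724 × 10^-4.
Dept III: Wₕ = 0.24332450; term = 0.24332450²·(1 − 0.13058773)·14.16/1522 = 4.7890131 × 10^-4.
Dept II: Wₕ = 0.22338671; term = 0.22338671²·(1 − 0.17981308)·5.073/1924 = 1.0791636 × 10^-4.
Sum = 0.00110216.
SE = √(0.00110216) = 0.03320.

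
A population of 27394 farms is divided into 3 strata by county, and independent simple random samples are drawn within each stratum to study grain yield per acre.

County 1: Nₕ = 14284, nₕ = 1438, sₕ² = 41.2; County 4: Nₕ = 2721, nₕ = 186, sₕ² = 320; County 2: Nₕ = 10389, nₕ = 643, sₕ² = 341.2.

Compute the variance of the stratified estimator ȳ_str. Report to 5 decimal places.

0.09442

Var(ȳ_str) = Σₕ Wₕ²(1 − fₕ)sₕ²/nₕ with Wₕ = Nₕ/N, N = 27394.
County 1: Wₕ = 0.52142805; term = 0.52142805²·(1 − 0.10067208)·41.2/1438 = 0.0070055976.
County 4: Wₕ = 0.09932832; term = 0.09932832²·(1 − 0.06835722)·320/186 = 0.015813669.
County 2: Wₕ = 0.37924363; term = 0.37924363²·(1 − 0.06189239)·341.2/643 = 0.071595759.
Sum = 0.094415026.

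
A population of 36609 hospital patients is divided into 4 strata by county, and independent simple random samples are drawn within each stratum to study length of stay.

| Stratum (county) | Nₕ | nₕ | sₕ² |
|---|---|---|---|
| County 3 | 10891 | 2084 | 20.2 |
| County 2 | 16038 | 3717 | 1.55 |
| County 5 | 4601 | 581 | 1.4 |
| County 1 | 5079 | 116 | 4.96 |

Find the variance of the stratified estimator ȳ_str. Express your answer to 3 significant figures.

0.00159

Var(ȳ_str) = Σₕ Wₕ²(1 − fₕ)sₕ²/nₕ with Wₕ = Nₕ/N, N = 36609.
County 3: Wₕ = 0.29749515; term = 0.29749515²·(1 − 0.19135066)·20.2/2084 = 6.9370317 × 10^-4.
County 2: Wₕ = 0.43808899; term = 0.43808899²·(1 − 0.23176207)·1.55/3717 = 6.148364 × 10^-5.
County 5: Wₕ = 0.12567948; term = 0.12567948²·(1 − 0.12627690)·1.4/581 = 3.3254809 × 10^-5.
County 1: Wₕ = 0.13873638; term = 0.13873638²·(1 − 0.02283914)·4.96/116 = 8.042118 × 10^-4.
Sum = 0.0015926534.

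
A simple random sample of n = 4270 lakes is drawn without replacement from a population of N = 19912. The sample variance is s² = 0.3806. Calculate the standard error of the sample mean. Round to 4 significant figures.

Under SRS without replacement, Var(ȳ) = (1 − f)·s²/n with f = n/N = 4270/19912 = 0.21444355.
Var(ȳ) = (1 − 0.21444355)·0.3806/4270 = 0.78555645·8.9133489 × 10^-5 = 7.0019387 × 10^-5.
SE(ȳ) = √(7.0019387 × 10^-5) = 0.008368.

0.008368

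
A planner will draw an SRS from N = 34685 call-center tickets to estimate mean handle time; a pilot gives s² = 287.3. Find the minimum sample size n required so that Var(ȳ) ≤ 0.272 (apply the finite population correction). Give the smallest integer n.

1026

Without fpc, n₀ = s²/D = 287.3/0.272 = 1056.2500.
With fpc, (1 − n/N)·s²/n ≤ D requires n ≥ n₀/(1 + n₀/N) = 1056.2500/(1 + 1056.2500/34685) = 1025.0350.
Rounding up, n = 1026.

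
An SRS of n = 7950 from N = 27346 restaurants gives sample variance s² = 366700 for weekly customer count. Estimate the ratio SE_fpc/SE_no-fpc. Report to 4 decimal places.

0.8422

f = n/N = 7950/27346 = 0.29071894.
SE_no-fpc = √(s²/n) = 6.7915967; SE_fpc = √((1−f)s²/n) = 5.719803.
Ratio = √(1−f) = 0.84218826.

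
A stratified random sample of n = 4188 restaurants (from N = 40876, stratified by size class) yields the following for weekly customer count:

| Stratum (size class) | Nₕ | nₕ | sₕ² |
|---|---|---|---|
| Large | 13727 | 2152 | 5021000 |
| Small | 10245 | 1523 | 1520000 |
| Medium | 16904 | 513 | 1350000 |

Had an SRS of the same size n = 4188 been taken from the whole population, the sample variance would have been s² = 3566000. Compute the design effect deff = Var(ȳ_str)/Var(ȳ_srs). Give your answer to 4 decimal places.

0.9312

Var(ȳ_str) = Σ Wₕ²(1−fₕ)sₕ²/nₕ with Wₕ = Nₕ/40876:
  Large: (13727/40876)²·(1−2152/13727)·5021000/2152 = 221.87471
  Small: (10245/40876)²·(1−1523/10245)·1520000/1523 = 53.374639
  Medium: (16904/40876)²·(1−513/16904)·1350000/513 = 436.38977
  → Var(ȳ_str) = 711.63912.
Var(ȳ_srs) = (1 − 4188/40876)·3566000/4188 = 764.24096.
deff = 711.63912 / 764.24096 = 0.9312.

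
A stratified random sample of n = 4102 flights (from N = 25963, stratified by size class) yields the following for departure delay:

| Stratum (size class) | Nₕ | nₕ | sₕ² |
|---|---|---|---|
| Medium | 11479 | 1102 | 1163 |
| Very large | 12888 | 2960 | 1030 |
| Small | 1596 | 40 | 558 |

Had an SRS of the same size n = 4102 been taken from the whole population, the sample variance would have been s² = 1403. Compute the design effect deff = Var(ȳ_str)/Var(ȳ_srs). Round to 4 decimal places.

1.0554

Var(ȳ_str) = Σ Wₕ²(1−fₕ)sₕ²/nₕ with Wₕ = Nₕ/25963:
  Medium: (11479/25963)²·(1−1102/11479)·1163/1102 = 0.18649373
  Very large: (12888/25963)²·(1−2960/12888)·1030/2960 = 0.066051558
  Small: (1596/25963)²·(1−40/1596)·558/40 = 0.051393352
  → Var(ȳ_str) = 0.30393864.
Var(ȳ_srs) = (1 − 4102/25963)·1403/4102 = 0.28798984.
deff = 0.30393864 / 0.28798984 = 1.0554.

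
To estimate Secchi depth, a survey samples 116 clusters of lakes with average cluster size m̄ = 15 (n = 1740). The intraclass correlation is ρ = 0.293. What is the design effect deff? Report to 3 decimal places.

5.102

deff = 1 + (15 − 1)·0.293 = 1 + 4.102 = 5.102.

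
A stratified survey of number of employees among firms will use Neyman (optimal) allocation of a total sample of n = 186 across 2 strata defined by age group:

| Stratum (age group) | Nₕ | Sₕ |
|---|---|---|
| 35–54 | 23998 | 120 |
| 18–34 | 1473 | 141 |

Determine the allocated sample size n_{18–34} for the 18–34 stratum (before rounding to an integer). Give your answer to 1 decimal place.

Neyman allocation: nₕ = n·NₕSₕ / Σⱼ NⱼSⱼ.
Σ NⱼSⱼ = 23998·120 + 1473·141 = 3.087453 × 10^6.
n_{18–34} = 186·1473·141 / (3.087453 × 10^6) = 12.5.

12.5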